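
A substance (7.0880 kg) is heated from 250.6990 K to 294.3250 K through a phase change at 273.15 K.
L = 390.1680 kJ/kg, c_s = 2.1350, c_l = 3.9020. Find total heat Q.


Q1 (sensible, solid) = 7.0880 * 2.1350 * 22.4510 = 339.7483 kJ
Q2 (latent) = 7.0880 * 390.1680 = 2765.5108 kJ
Q3 (sensible, liquid) = 7.0880 * 3.9020 * 21.1750 = 585.6449 kJ
Q_total = 3690.9040 kJ

3690.9040 kJ


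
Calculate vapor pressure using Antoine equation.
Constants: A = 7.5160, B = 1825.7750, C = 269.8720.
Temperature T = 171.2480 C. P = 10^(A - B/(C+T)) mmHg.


C+T = 441.1200
B/(C+T) = 4.1390
log10(P) = 7.5160 - 4.1390 = 3.3770
P = 10^3.3770 = 2382.5766 mmHg

2382.5766 mmHg


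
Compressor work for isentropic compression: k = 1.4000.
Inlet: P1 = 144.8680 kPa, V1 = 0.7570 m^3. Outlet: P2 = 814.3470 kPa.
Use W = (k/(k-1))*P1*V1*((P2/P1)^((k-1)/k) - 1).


(k-1)/k = 0.2857
(P2/P1)^exp = 1.6377
W = 3.5000 * 144.8680 * 0.7570 * (1.6377 - 1) = 244.7739 kJ

244.7739 kJ


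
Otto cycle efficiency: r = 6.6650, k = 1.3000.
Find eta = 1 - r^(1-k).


r^(k-1) = 1.7666
eta = 1 - 1/1.7666 = 0.4339 = 43.3943%

43.3943%


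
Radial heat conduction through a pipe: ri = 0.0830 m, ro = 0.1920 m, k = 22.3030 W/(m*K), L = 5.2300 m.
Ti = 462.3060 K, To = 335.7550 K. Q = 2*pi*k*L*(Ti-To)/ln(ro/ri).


dT = 126.5510 K
ln(ro/ri) = 0.8387
Q = 2*pi*22.3030*5.2300*126.5510 / 0.8387 = 110592.8893 W

110592.8893 W


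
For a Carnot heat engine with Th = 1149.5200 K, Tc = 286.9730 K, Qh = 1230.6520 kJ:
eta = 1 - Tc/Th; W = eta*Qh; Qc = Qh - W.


eta = 1 - 286.9730/1149.5200 = 0.7504
W = 0.7504 * 1230.6520 = 923.4247 kJ
Qc = 1230.6520 - 923.4247 = 307.2273 kJ

eta = 75.0354%, W = 923.4247 kJ, Qc = 307.2273 kJ


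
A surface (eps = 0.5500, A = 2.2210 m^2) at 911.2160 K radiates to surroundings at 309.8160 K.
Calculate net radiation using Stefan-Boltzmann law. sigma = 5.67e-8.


T^4 = 6.8942e+11
Tsurr^4 = 9.2133e+09
Q = 0.5500 * 5.67e-8 * 2.2210 * 6.8021e+11 = 47112.5596 W

47112.5596 W


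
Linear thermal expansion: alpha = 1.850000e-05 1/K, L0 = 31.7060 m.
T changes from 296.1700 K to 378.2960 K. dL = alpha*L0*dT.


dT = 82.1260 K
dL = 1.850000e-05 * 31.7060 * 82.1260 = 0.048172 m
L_final = 31.754172 m

dL = 0.048172 m


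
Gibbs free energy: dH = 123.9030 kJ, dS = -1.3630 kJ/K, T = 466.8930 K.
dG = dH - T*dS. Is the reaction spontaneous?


T*dS = 466.8930 * -1.3630 = -636.3752 kJ
dG = 123.9030 + 636.3752 = 760.2782 kJ (non-spontaneous)

dG = 760.2782 kJ, non-spontaneous


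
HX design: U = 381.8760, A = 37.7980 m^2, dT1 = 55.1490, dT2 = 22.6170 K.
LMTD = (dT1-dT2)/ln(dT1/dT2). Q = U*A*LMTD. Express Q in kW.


LMTD = 36.4980 K
Q = 381.8760 * 37.7980 * 36.4980 = 526817.4149 W = 526.8174 kW

526.8174 kW


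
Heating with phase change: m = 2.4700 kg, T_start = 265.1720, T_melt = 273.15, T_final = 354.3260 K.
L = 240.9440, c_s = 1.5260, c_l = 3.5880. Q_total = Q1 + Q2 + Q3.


Q1 (sensible, solid) = 2.4700 * 1.5260 * 7.9780 = 30.0708 kJ
Q2 (latent) = 2.4700 * 240.9440 = 595.1317 kJ
Q3 (sensible, liquid) = 2.4700 * 3.5880 * 81.1760 = 719.4109 kJ
Q_total = 1344.6135 kJ

1344.6135 kJ


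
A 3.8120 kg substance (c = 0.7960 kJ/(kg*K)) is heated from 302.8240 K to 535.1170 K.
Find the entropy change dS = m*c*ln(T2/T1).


T2/T1 = 1.7671
ln(T2/T1) = 0.5693
dS = 3.8120 * 0.7960 * 0.5693 = 1.7276 kJ/K

1.7276 kJ/K


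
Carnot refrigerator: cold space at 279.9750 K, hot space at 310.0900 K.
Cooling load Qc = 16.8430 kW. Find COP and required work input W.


COP = 279.9750 / 30.1150 = 9.2969
W = 16.8430 / 9.2969 = 1.8117 kW

COP = 9.2969, W = 1.8117 kW


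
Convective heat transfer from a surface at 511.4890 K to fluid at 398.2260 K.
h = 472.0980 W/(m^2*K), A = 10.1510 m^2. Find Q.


dT = 113.2630 K
Q = 472.0980 * 10.1510 * 113.2630 = 542786.5143 W

542786.5143 W


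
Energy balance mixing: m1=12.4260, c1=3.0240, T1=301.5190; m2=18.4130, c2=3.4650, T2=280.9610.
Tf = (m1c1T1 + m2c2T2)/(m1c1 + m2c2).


num = 29255.5509
den = 101.3773
Tf = 288.5810 K

288.5810 K


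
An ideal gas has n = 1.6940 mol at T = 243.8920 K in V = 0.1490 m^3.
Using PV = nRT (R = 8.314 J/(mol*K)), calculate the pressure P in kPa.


P = nRT/V = 1.6940 * 8.314 * 243.8920 / 0.1490
= 3434.9544 / 0.1490 = 23053.3855 Pa = 23.0534 kPa

23.0534 kPa


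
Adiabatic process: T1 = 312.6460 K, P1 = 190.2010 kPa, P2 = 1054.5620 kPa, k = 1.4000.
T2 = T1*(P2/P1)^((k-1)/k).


(k-1)/k = 0.2857
(P2/P1)^exp = 1.6313
T2 = 312.6460 * 1.6313 = 510.0164 K

510.0164 K


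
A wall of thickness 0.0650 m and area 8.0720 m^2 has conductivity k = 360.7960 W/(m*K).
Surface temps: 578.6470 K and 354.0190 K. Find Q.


dT = 224.6280 K
Q = 360.7960 * 8.0720 * 224.6280 / 0.0650 = 1.0065e+07 W

1.0065e+07 W


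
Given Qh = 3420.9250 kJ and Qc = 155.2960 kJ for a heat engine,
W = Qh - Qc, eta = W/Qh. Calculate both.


W = 3420.9250 - 155.2960 = 3265.6290 kJ
eta = 3265.6290 / 3420.9250 = 0.9546 = 95.4604%

W = 3265.6290 kJ, eta = 95.4604%


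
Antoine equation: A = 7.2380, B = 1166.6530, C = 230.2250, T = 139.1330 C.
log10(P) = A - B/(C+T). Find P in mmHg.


C+T = 369.3580
B/(C+T) = 3.1586
log10(P) = 7.2380 - 3.1586 = 4.0794
P = 10^4.0794 = 12006.1341 mmHg

12006.1341 mmHg


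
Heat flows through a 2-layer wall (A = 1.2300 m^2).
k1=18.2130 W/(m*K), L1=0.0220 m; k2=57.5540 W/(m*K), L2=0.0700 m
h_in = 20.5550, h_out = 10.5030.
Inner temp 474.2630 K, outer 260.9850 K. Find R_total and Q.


R_conv_in = 1/(20.5550*1.2300) = 0.0396
R_1 = 0.0220/(18.2130*1.2300) = 0.0010
R_2 = 0.0700/(57.5540*1.2300) = 0.0010
R_conv_out = 1/(10.5030*1.2300) = 0.0774
R_total = 0.1189 K/W
Q = 213.2780 / 0.1189 = 1793.2931 W

R_total = 0.1189 K/W, Q = 1793.2931 W


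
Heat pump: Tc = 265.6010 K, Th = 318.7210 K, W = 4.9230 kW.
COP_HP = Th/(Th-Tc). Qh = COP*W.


COP = 318.7210 / 53.1200 = 6.0000
Qh = 6.0000 * 4.9230 = 29.5381 kW

COP = 6.0000, Qh = 29.5381 kW


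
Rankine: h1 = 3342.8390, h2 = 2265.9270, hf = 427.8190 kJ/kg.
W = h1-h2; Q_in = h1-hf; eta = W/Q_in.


W = 1076.9120 kJ/kg
Q_in = 2915.0200 kJ/kg
eta = 0.3694 = 36.9436%

eta = 36.9436%


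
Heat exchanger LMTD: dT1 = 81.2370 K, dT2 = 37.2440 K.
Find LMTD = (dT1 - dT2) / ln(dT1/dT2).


dT1/dT2 = 2.1812
ln(dT1/dT2) = 0.7799
LMTD = 43.9930 / 0.7799 = 56.4100 K

56.4100 K


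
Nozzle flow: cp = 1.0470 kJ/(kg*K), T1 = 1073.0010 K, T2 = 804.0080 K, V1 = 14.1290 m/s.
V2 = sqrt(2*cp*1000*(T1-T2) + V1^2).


dT = 268.9930 K
2*cp*1000*dT = 563271.3420
V1^2 = 199.6286
V2 = sqrt(563470.9706) = 750.6470 m/s

750.6470 m/s


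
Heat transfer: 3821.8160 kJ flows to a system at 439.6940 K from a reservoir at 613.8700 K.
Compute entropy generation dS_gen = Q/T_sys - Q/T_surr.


dS_sys = 3821.8160/439.6940 = 8.6920 kJ/K
dS_surr = -3821.8160/613.8700 = -6.2258 kJ/K
dS_gen = 8.6920 - 6.2258 = 2.4662 kJ/K (irreversible)

dS_gen = 2.4662 kJ/K, irreversible


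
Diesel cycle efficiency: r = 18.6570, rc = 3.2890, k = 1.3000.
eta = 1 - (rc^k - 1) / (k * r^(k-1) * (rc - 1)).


r^(k-1) = 2.4058
rc^k = 4.7009
eta = 0.4830 = 48.3027%

48.3027%


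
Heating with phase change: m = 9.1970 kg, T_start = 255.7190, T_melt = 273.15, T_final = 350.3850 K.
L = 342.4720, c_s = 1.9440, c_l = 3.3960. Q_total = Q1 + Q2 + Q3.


Q1 (sensible, solid) = 9.1970 * 1.9440 * 17.4310 = 311.6483 kJ
Q2 (latent) = 9.1970 * 342.4720 = 3149.7150 kJ
Q3 (sensible, liquid) = 9.1970 * 3.3960 * 77.2350 = 2412.2817 kJ
Q_total = 5873.6450 kJ

5873.6450 kJ


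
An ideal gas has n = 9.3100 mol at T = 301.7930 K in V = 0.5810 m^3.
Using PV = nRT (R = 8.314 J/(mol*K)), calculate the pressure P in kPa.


P = nRT/V = 9.3100 * 8.314 * 301.7930 / 0.5810
= 23359.7862 / 0.5810 = 40206.1724 Pa = 40.2062 kPa

40.2062 kPa


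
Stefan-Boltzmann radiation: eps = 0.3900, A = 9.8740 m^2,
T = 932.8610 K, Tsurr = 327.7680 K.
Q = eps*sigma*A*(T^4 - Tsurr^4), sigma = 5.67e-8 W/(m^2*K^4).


T^4 = 7.5730e+11
Tsurr^4 = 1.1542e+10
Q = 0.3900 * 5.67e-8 * 9.8740 * 7.4576e+11 = 162831.6140 W

162831.6140 W


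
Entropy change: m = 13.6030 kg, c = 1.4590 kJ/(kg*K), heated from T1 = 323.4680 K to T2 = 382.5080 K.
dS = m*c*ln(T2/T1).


T2/T1 = 1.1825
ln(T2/T1) = 0.1676
dS = 13.6030 * 1.4590 * 0.1676 = 3.3273 kJ/K

3.3273 kJ/K


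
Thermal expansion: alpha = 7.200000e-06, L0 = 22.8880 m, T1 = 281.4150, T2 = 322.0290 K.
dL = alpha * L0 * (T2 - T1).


dT = 40.6140 K
dL = 7.200000e-06 * 22.8880 * 40.6140 = 0.006693 m
L_final = 22.894693 m

dL = 0.006693 m


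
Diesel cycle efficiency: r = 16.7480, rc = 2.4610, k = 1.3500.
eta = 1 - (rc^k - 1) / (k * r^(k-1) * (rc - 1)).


r^(k-1) = 2.6816
rc^k = 3.3729
eta = 0.5514 = 55.1353%

55.1353%


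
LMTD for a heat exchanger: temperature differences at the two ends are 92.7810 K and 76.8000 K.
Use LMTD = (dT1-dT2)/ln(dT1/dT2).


dT1/dT2 = 1.2081
ln(dT1/dT2) = 0.1890
LMTD = 15.9810 / 0.1890 = 84.5389 K

84.5389 K


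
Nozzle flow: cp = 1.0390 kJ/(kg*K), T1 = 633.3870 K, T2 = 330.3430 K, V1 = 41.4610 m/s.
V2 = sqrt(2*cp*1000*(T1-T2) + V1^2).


dT = 303.0440 K
2*cp*1000*dT = 629725.4320
V1^2 = 1719.0145
V2 = sqrt(631444.4465) = 794.6348 m/s

794.6348 m/s


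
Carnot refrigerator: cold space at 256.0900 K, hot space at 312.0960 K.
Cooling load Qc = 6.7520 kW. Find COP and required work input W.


COP = 256.0900 / 56.0060 = 4.5725
W = 6.7520 / 4.5725 = 1.4766 kW

COP = 4.5725, W = 1.4766 kW


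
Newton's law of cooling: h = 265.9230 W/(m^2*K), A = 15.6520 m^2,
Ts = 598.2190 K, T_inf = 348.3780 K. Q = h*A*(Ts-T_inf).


dT = 249.8410 K
Q = 265.9230 * 15.6520 * 249.8410 = 1039894.9049 W

1039894.9049 W


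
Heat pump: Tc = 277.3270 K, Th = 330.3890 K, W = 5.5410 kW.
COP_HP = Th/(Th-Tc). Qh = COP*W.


COP = 330.3890 / 53.0620 = 6.2265
Qh = 6.2265 * 5.5410 = 34.5009 kW

COP = 6.2265, Qh = 34.5009 kW


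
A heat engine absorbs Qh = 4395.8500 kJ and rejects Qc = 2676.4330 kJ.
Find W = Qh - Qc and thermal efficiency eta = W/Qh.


W = 4395.8500 - 2676.4330 = 1719.4170 kJ
eta = 1719.4170 / 4395.8500 = 0.3911 = 39.1146%

W = 1719.4170 kJ, eta = 39.1146%


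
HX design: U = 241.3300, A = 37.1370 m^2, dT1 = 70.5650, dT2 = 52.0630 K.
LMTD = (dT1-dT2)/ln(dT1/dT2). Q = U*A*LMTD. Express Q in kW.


LMTD = 60.8459 K
Q = 241.3300 * 37.1370 * 60.8459 = 545317.3452 W = 545.3173 kW

545.3173 kW


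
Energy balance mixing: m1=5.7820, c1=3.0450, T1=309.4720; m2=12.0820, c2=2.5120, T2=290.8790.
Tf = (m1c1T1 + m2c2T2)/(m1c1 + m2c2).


num = 14276.7958
den = 47.9562
Tf = 297.7051 K

297.7051 K


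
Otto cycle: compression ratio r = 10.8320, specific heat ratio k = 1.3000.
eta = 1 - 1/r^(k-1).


r^(k-1) = 2.0437
eta = 1 - 1/2.0437 = 0.5107 = 51.0686%

51.0686%


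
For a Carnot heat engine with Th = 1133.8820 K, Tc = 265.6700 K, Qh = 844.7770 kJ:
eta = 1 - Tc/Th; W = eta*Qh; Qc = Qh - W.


eta = 1 - 265.6700/1133.8820 = 0.7657
W = 0.7657 * 844.7770 = 646.8447 kJ
Qc = 844.7770 - 646.8447 = 197.9323 kJ

eta = 76.5699%, W = 646.8447 kJ, Qc = 197.9323 kJ


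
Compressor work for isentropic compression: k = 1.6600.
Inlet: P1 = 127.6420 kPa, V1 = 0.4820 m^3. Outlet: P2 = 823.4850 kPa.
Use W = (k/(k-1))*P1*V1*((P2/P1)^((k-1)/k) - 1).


(k-1)/k = 0.3976
(P2/P1)^exp = 2.0985
W = 2.5152 * 127.6420 * 0.4820 * (2.0985 - 1) = 169.9864 kJ

169.9864 kJ


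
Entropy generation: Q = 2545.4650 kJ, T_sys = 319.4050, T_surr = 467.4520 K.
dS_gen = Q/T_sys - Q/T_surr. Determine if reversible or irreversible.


dS_sys = 2545.4650/319.4050 = 7.9694 kJ/K
dS_surr = -2545.4650/467.4520 = -5.4454 kJ/K
dS_gen = 7.9694 - 5.4454 = 2.5240 kJ/K (irreversible)

dS_gen = 2.5240 kJ/K, irreversible


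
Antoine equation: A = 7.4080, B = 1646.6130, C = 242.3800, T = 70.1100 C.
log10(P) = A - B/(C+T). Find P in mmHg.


C+T = 312.4900
B/(C+T) = 5.2693
log10(P) = 7.4080 - 5.2693 = 2.1387
P = 10^2.1387 = 137.6163 mmHg

137.6163 mmHg


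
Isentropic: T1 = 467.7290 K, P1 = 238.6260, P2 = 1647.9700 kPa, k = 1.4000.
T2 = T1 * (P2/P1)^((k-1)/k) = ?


(k-1)/k = 0.2857
(P2/P1)^exp = 1.7369
T2 = 467.7290 * 1.7369 = 812.4090 K

812.4090 K


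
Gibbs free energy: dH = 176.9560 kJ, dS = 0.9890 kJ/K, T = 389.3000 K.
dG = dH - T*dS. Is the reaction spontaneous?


T*dS = 389.3000 * 0.9890 = 385.0177 kJ
dG = 176.9560 - 385.0177 = -208.0617 kJ (spontaneous)

dG = -208.0617 kJ, spontaneous


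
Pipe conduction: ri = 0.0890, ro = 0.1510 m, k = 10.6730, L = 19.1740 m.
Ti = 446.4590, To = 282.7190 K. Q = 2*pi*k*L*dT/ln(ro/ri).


dT = 163.7400 K
ln(ro/ri) = 0.5286
Q = 2*pi*10.6730*19.1740*163.7400 / 0.5286 = 398263.9688 W

398263.9688 W


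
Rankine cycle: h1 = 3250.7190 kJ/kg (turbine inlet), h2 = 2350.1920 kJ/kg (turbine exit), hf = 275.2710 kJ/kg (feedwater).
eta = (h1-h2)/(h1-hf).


W = 900.5270 kJ/kg
Q_in = 2975.4480 kJ/kg
eta = 0.3027 = 30.2653%

eta = 30.2653%


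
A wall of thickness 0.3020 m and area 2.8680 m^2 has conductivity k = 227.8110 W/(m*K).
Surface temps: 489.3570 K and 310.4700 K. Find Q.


dT = 178.8870 K
Q = 227.8110 * 2.8680 * 178.8870 / 0.3020 = 387013.1086 W

387013.1086 W


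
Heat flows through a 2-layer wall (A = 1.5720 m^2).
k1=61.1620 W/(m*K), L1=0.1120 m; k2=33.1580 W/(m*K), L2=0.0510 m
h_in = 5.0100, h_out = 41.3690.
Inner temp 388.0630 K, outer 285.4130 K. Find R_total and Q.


R_conv_in = 1/(5.0100*1.5720) = 0.1270
R_1 = 0.1120/(61.1620*1.5720) = 0.0012
R_2 = 0.0510/(33.1580*1.5720) = 0.0010
R_conv_out = 1/(41.3690*1.5720) = 0.0154
R_total = 0.1445 K/W
Q = 102.6500 / 0.1445 = 710.4157 W

R_total = 0.1445 K/W, Q = 710.4157 W


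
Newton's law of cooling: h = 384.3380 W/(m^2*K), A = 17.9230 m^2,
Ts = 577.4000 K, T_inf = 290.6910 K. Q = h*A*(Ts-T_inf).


dT = 286.7090 K
Q = 384.3380 * 17.9230 * 286.7090 = 1974992.0720 W

1974992.0720 W


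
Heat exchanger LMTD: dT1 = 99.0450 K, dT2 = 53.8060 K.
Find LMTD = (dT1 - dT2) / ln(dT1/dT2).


dT1/dT2 = 1.8408
ln(dT1/dT2) = 0.6102
LMTD = 45.2390 / 0.6102 = 74.1393 K

74.1393 K


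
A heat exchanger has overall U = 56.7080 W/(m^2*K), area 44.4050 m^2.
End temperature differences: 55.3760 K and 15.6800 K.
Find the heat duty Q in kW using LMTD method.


LMTD = 31.4608 K
Q = 56.7080 * 44.4050 * 31.4608 = 79222.0549 W = 79.2221 kW

79.2221 kW


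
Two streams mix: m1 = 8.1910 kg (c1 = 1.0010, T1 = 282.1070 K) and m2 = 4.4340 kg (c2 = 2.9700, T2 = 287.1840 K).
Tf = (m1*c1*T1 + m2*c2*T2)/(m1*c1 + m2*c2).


num = 6094.9695
den = 21.3682
Tf = 285.2359 K

285.2359 K


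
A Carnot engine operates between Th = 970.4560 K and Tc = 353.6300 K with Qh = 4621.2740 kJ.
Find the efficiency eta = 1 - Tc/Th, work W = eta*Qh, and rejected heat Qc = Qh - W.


eta = 1 - 353.6300/970.4560 = 0.6356
W = 0.6356 * 4621.2740 = 2937.3016 kJ
Qc = 4621.2740 - 2937.3016 = 1683.9724 kJ

eta = 63.5604%, W = 2937.3016 kJ, Qc = 1683.9724 kJ


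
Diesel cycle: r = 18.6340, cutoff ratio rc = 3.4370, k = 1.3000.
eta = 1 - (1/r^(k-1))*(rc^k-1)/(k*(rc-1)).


r^(k-1) = 2.4049
rc^k = 4.9778
eta = 0.4779 = 47.7908%

47.7908%


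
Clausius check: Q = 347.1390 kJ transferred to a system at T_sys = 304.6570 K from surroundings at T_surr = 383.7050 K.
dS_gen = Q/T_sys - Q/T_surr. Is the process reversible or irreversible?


dS_sys = 347.1390/304.6570 = 1.1394 kJ/K
dS_surr = -347.1390/383.7050 = -0.9047 kJ/K
dS_gen = 1.1394 - 0.9047 = 0.2347 kJ/K (irreversible)

dS_gen = 0.2347 kJ/K, irreversible


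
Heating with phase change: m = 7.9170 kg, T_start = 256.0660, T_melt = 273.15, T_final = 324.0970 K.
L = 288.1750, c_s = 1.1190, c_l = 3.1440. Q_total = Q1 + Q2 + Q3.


Q1 (sensible, solid) = 7.9170 * 1.1190 * 17.0840 = 151.3493 kJ
Q2 (latent) = 7.9170 * 288.1750 = 2281.4815 kJ
Q3 (sensible, liquid) = 7.9170 * 3.1440 * 50.9470 = 1268.1242 kJ
Q_total = 3700.9550 kJ

3700.9550 kJ


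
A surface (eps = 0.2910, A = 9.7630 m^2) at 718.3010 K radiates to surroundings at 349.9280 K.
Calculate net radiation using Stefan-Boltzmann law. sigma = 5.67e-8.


T^4 = 2.6621e+11
Tsurr^4 = 1.4994e+10
Q = 0.2910 * 5.67e-8 * 9.7630 * 2.5122e+11 = 40467.6892 W

40467.6892 W


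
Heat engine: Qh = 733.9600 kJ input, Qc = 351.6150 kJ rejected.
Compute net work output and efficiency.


W = 733.9600 - 351.6150 = 382.3450 kJ
eta = 382.3450 / 733.9600 = 0.5209 = 52.0934%

W = 382.3450 kJ, eta = 52.0934%


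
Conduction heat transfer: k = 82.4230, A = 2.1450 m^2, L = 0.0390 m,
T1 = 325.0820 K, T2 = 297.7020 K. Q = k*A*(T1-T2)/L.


dT = 27.3800 K
Q = 82.4230 * 2.1450 * 27.3800 / 0.0390 = 124120.7957 W

124120.7957 W


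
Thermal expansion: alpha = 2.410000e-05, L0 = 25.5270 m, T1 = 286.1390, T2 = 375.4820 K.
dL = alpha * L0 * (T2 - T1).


dT = 89.3430 K
dL = 2.410000e-05 * 25.5270 * 89.3430 = 0.054964 m
L_final = 25.581964 m

dL = 0.054964 m


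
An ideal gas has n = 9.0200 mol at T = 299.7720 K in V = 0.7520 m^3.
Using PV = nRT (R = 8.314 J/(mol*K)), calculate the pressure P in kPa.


P = nRT/V = 9.0200 * 8.314 * 299.7720 / 0.7520
= 22480.5858 / 0.7520 = 29894.3960 Pa = 29.8944 kPa

29.8944 kPa


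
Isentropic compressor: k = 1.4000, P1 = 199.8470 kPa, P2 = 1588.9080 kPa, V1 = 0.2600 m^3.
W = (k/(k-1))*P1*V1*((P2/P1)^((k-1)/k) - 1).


(k-1)/k = 0.2857
(P2/P1)^exp = 1.8082
W = 3.5000 * 199.8470 * 0.2600 * (1.8082 - 1) = 146.9882 kJ

146.9882 kJ


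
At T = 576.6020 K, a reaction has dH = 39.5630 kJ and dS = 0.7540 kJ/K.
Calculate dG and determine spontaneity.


T*dS = 576.6020 * 0.7540 = 434.7579 kJ
dG = 39.5630 - 434.7579 = -395.1949 kJ (spontaneous)

dG = -395.1949 kJ, spontaneous


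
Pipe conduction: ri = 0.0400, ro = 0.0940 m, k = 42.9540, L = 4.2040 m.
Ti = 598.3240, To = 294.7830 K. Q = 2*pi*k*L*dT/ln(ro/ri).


dT = 303.5410 K
ln(ro/ri) = 0.8544
Q = 2*pi*42.9540*4.2040*303.5410 / 0.8544 = 403083.0333 W

403083.0333 W


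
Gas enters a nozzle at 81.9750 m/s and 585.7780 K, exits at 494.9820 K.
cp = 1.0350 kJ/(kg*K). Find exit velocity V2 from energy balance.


dT = 90.7960 K
2*cp*1000*dT = 187947.7200
V1^2 = 6719.9006
V2 = sqrt(194667.6206) = 441.2115 m/s

441.2115 m/s


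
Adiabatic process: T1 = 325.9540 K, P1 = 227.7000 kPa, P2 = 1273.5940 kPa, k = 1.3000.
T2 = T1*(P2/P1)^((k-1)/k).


(k-1)/k = 0.2308
(P2/P1)^exp = 1.4878
T2 = 325.9540 * 1.4878 = 484.9479 K

484.9479 K


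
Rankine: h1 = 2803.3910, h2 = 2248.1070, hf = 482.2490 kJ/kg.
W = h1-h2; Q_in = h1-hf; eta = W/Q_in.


W = 555.2840 kJ/kg
Q_in = 2321.1420 kJ/kg
eta = 0.2392 = 23.9229%

eta = 23.9229%


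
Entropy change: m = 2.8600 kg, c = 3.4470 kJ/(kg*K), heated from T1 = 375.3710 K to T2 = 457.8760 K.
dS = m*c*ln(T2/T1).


T2/T1 = 1.2198
ln(T2/T1) = 0.1987
dS = 2.8600 * 3.4470 * 0.1987 = 1.9587 kJ/K

1.9587 kJ/K


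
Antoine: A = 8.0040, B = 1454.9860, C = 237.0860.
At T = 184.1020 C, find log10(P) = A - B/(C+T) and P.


C+T = 421.1880
B/(C+T) = 3.4545
log10(P) = 8.0040 - 3.4545 = 4.5495
P = 10^4.5495 = 35442.0526 mmHg

35442.0526 mmHg


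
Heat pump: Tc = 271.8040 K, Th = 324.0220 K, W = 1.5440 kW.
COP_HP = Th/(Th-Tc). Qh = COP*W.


COP = 324.0220 / 52.2180 = 6.2052
Qh = 6.2052 * 1.5440 = 9.5808 kW

COP = 6.2052, Qh = 9.5808 kW


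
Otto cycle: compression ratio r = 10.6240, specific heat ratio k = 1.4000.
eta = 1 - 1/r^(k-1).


r^(k-1) = 2.5734
eta = 1 - 1/2.5734 = 0.6114 = 61.1416%

61.1416%


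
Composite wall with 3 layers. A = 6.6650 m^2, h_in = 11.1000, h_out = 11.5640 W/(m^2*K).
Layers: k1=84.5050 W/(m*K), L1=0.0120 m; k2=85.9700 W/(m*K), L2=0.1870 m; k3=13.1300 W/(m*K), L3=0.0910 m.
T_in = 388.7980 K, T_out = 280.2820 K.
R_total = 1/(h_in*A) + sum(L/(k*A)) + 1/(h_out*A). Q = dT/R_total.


R_conv_in = 1/(11.1000*6.6650) = 0.0135
R_1 = 0.0120/(84.5050*6.6650) = 2.1306e-05
R_2 = 0.1870/(85.9700*6.6650) = 0.0003
R_3 = 0.0910/(13.1300*6.6650) = 0.0010
R_conv_out = 1/(11.5640*6.6650) = 0.0130
R_total = 0.0279 K/W
Q = 108.5160 / 0.0279 = 3892.3985 W

R_total = 0.0279 K/W, Q = 3892.3985 W


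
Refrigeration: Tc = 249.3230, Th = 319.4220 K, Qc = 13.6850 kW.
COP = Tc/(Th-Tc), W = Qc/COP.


COP = 249.3230 / 70.0990 = 3.5567
W = 13.6850 / 3.5567 = 3.8476 kW

COP = 3.5567, W = 3.8476 kW


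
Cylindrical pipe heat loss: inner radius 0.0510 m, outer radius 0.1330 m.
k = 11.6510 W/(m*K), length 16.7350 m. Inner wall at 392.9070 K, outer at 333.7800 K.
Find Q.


dT = 59.1270 K
ln(ro/ri) = 0.9585
Q = 2*pi*11.6510*16.7350*59.1270 / 0.9585 = 75570.4257 W

75570.4257 W


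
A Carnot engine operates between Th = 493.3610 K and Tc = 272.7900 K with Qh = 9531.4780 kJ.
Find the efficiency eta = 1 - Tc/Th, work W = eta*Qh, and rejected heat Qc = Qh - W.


eta = 1 - 272.7900/493.3610 = 0.4471
W = 0.4471 * 9531.4780 = 4261.3170 kJ
Qc = 9531.4780 - 4261.3170 = 5270.1610 kJ

eta = 44.7078%, W = 4261.3170 kJ, Qc = 5270.1610 kJ


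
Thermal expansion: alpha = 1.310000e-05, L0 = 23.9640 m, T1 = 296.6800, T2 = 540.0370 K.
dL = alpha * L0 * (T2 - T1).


dT = 243.3570 K
dL = 1.310000e-05 * 23.9640 * 243.3570 = 0.076397 m
L_final = 24.040397 m

dL = 0.076397 m


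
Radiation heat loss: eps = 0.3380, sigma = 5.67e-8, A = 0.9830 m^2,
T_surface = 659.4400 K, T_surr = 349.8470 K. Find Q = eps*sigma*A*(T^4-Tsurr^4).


T^4 = 1.8910e+11
Tsurr^4 = 1.4980e+10
Q = 0.3380 * 5.67e-8 * 0.9830 * 1.7412e+11 = 3280.2905 W

3280.2905 W


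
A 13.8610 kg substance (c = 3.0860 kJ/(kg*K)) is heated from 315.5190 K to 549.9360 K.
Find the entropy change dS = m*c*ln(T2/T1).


T2/T1 = 1.7430
ln(T2/T1) = 0.5556
dS = 13.8610 * 3.0860 * 0.5556 = 23.7651 kJ/K

23.7651 kJ/K


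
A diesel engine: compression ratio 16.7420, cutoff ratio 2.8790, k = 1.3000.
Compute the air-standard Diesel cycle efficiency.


r^(k-1) = 2.3289
rc^k = 3.9538
eta = 0.4808 = 48.0760%

48.0760%


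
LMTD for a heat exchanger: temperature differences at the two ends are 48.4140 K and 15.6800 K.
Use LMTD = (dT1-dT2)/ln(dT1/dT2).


dT1/dT2 = 3.0876
ln(dT1/dT2) = 1.1274
LMTD = 32.7340 / 1.1274 = 29.0349 K

29.0349 K


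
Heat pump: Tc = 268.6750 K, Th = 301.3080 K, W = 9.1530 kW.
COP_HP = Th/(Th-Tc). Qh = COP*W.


COP = 301.3080 / 32.6330 = 9.2332
Qh = 9.2332 * 9.1530 = 84.5118 kW

COP = 9.2332, Qh = 84.5118 kW


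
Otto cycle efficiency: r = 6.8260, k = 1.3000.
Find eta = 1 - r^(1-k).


r^(k-1) = 1.7793
eta = 1 - 1/1.7793 = 0.4380 = 43.7982%

43.7982%


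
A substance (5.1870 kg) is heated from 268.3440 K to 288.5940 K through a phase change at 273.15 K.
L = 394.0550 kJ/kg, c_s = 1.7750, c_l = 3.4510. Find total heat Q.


Q1 (sensible, solid) = 5.1870 * 1.7750 * 4.8060 = 44.2485 kJ
Q2 (latent) = 5.1870 * 394.0550 = 2043.9633 kJ
Q3 (sensible, liquid) = 5.1870 * 3.4510 * 15.4440 = 276.4528 kJ
Q_total = 2364.6646 kJ

2364.6646 kJ


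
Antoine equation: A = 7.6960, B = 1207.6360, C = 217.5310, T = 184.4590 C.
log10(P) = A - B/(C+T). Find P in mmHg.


C+T = 401.9900
B/(C+T) = 3.0041
log10(P) = 7.6960 - 3.0041 = 4.6919
P = 10^4.6919 = 49187.5984 mmHg

49187.5984 mmHg


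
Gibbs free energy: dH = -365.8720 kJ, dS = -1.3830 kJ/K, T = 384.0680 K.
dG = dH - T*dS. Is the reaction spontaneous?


T*dS = 384.0680 * -1.3830 = -531.1660 kJ
dG = -365.8720 + 531.1660 = 165.2940 kJ (non-spontaneous)

dG = 165.2940 kJ, non-spontaneous


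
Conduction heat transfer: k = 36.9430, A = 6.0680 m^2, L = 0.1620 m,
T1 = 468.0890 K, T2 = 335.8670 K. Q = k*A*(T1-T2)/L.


dT = 132.2220 K
Q = 36.9430 * 6.0680 * 132.2220 / 0.1620 = 182964.3342 W

182964.3342 W


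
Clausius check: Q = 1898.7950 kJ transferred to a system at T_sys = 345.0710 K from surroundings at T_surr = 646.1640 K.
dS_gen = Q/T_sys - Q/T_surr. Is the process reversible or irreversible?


dS_sys = 1898.7950/345.0710 = 5.5026 kJ/K
dS_surr = -1898.7950/646.1640 = -2.9386 kJ/K
dS_gen = 5.5026 - 2.9386 = 2.5641 kJ/K (irreversible)

dS_gen = 2.5641 kJ/K, irreversible


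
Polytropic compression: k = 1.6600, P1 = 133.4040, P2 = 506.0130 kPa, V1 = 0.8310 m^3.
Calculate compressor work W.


(k-1)/k = 0.3976
(P2/P1)^exp = 1.6990
W = 2.5152 * 133.4040 * 0.8310 * (1.6990 - 1) = 194.9091 kJ

194.9091 kJ


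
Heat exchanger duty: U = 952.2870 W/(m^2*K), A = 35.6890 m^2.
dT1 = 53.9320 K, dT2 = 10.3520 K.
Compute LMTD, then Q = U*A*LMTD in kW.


LMTD = 26.4034 K
Q = 952.2870 * 35.6890 * 26.4034 = 897350.8681 W = 897.3509 kW

897.3509 kW


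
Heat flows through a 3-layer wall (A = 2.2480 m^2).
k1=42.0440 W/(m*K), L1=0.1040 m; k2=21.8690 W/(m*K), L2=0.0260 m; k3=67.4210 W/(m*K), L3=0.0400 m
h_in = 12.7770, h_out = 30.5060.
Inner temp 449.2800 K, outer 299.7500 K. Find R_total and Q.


R_conv_in = 1/(12.7770*2.2480) = 0.0348
R_1 = 0.1040/(42.0440*2.2480) = 0.0011
R_2 = 0.0260/(21.8690*2.2480) = 0.0005
R_3 = 0.0400/(67.4210*2.2480) = 0.0003
R_conv_out = 1/(30.5060*2.2480) = 0.0146
R_total = 0.0513 K/W
Q = 149.5300 / 0.0513 = 2915.3342 W

R_total = 0.0513 K/W, Q = 2915.3342 W


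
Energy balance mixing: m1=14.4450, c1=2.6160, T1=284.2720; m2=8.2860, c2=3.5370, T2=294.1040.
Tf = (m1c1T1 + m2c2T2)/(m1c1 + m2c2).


num = 19361.5815
den = 67.0957
Tf = 288.5666 K

288.5666 K


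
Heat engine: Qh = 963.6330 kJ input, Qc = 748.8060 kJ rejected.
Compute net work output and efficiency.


W = 963.6330 - 748.8060 = 214.8270 kJ
eta = 214.8270 / 963.6330 = 0.2229 = 22.2934%

W = 214.8270 kJ, eta = 22.2934%


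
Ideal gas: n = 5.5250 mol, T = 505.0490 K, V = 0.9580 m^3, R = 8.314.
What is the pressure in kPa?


P = nRT/V = 5.5250 * 8.314 * 505.0490 / 0.9580
= 23199.3501 / 0.9580 = 24216.4406 Pa = 24.2164 kPa

24.2164 kPa


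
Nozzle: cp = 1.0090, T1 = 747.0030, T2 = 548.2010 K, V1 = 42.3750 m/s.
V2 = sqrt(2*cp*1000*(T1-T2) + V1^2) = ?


dT = 198.8020 K
2*cp*1000*dT = 401182.4360
V1^2 = 1795.6406
V2 = sqrt(402978.0766) = 634.8055 m/s

634.8055 m/s


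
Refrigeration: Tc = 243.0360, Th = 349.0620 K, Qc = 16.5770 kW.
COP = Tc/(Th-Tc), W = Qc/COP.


COP = 243.0360 / 106.0260 = 2.2922
W = 16.5770 / 2.2922 = 7.2318 kW

COP = 2.2922, W = 7.2318 kW


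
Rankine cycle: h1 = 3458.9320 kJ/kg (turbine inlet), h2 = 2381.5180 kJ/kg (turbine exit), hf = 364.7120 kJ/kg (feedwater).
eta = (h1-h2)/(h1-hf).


W = 1077.4140 kJ/kg
Q_in = 3094.2200 kJ/kg
eta = 0.3482 = 34.8202%

eta = 34.8202%


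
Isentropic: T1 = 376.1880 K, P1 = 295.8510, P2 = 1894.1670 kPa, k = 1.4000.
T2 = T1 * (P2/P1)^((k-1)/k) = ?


(k-1)/k = 0.2857
(P2/P1)^exp = 1.6997
T2 = 376.1880 * 1.6997 = 639.4245 K

639.4245 K


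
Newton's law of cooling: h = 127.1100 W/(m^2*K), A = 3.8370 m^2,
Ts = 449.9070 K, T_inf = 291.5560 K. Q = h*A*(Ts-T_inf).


dT = 158.3510 K
Q = 127.1100 * 3.8370 * 158.3510 = 77231.1192 W

77231.1192 W


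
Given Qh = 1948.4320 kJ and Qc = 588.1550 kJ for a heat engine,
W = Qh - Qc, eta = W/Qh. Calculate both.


W = 1948.4320 - 588.1550 = 1360.2770 kJ
eta = 1360.2770 / 1948.4320 = 0.6981 = 69.8139%

W = 1360.2770 kJ, eta = 69.8139%


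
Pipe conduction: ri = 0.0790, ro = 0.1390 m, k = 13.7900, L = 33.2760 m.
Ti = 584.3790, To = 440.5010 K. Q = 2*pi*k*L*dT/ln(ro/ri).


dT = 143.8780 K
ln(ro/ri) = 0.5650
Q = 2*pi*13.7900*33.2760*143.8780 / 0.5650 = 734177.6302 W

734177.6302 W


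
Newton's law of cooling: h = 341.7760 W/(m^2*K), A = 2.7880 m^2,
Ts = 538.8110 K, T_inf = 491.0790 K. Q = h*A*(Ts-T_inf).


dT = 47.7320 K
Q = 341.7760 * 2.7880 * 47.7320 = 45482.4619 W

45482.4619 W


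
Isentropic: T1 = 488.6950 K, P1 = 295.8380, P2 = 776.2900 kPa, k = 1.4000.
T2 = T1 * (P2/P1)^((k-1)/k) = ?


(k-1)/k = 0.2857
(P2/P1)^exp = 1.3174
T2 = 488.6950 * 1.3174 = 643.7891 K

643.7891 K


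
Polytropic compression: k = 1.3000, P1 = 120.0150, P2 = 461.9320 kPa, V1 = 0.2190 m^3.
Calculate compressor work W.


(k-1)/k = 0.2308
(P2/P1)^exp = 1.3648
W = 4.3333 * 120.0150 * 0.2190 * (1.3648 - 1) = 41.5522 kJ

41.5522 kJ


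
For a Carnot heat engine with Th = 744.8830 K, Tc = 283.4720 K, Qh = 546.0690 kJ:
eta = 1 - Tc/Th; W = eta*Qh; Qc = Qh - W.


eta = 1 - 283.4720/744.8830 = 0.6194
W = 0.6194 * 546.0690 = 338.2575 kJ
Qc = 546.0690 - 338.2575 = 207.8115 kJ

eta = 61.9441%, W = 338.2575 kJ, Qc = 207.8115 kJ


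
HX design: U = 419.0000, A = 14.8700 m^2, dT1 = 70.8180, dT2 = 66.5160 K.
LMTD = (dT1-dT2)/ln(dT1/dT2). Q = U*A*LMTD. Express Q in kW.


LMTD = 68.6445 K
Q = 419.0000 * 14.8700 * 68.6445 = 427691.8286 W = 427.6918 kW

427.6918 kW


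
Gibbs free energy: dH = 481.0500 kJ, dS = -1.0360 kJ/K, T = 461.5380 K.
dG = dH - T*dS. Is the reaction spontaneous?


T*dS = 461.5380 * -1.0360 = -478.1534 kJ
dG = 481.0500 + 478.1534 = 959.2034 kJ (non-spontaneous)

dG = 959.2034 kJ, non-spontaneous


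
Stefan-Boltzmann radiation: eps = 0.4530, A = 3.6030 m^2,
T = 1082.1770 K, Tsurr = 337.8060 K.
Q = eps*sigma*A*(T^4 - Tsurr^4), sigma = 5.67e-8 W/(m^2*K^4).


T^4 = 1.3715e+12
Tsurr^4 = 1.3022e+10
Q = 0.4530 * 5.67e-8 * 3.6030 * 1.3585e+12 = 125717.4526 W

125717.4526 W


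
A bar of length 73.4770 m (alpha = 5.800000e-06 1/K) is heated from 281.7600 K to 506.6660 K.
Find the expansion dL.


dT = 224.9060 K
dL = 5.800000e-06 * 73.4770 * 224.9060 = 0.095847 m
L_final = 73.572847 m

dL = 0.095847 m


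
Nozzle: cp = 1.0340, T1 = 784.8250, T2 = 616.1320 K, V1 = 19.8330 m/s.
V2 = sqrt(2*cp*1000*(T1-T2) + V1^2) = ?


dT = 168.6930 K
2*cp*1000*dT = 348857.1240
V1^2 = 393.3479
V2 = sqrt(349250.4719) = 590.9742 m/s

590.9742 m/s


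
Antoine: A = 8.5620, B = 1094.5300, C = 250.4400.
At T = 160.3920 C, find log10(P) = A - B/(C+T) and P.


C+T = 410.8320
B/(C+T) = 2.6642
log10(P) = 8.5620 - 2.6642 = 5.8978
P = 10^5.8978 = 790352.7490 mmHg

790352.7490 mmHg


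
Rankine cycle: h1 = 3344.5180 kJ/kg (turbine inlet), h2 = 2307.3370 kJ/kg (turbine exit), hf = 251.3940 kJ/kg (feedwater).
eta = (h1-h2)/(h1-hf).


W = 1037.1810 kJ/kg
Q_in = 3093.1240 kJ/kg
eta = 0.3353 = 33.5318%

eta = 33.5318%


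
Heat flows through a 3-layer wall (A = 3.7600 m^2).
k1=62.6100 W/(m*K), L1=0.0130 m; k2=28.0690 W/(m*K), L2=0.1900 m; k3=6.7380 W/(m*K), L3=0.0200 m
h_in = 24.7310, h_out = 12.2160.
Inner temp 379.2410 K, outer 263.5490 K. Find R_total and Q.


R_conv_in = 1/(24.7310*3.7600) = 0.0108
R_1 = 0.0130/(62.6100*3.7600) = 5.5222e-05
R_2 = 0.1900/(28.0690*3.7600) = 0.0018
R_3 = 0.0200/(6.7380*3.7600) = 0.0008
R_conv_out = 1/(12.2160*3.7600) = 0.0218
R_total = 0.0352 K/W
Q = 115.6920 / 0.0352 = 3289.4921 W

R_total = 0.0352 K/W, Q = 3289.4921 W


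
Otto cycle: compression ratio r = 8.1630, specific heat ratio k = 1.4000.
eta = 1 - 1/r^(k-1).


r^(k-1) = 2.3160
eta = 1 - 1/2.3160 = 0.5682 = 56.8222%

56.8222%


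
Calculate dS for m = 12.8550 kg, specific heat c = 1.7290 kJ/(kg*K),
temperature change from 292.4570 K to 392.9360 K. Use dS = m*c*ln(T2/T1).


T2/T1 = 1.3436
ln(T2/T1) = 0.2953
dS = 12.8550 * 1.7290 * 0.2953 = 6.5641 kJ/K

6.5641 kJ/K


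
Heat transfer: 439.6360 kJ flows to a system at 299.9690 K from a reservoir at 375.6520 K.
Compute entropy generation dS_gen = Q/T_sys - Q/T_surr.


dS_sys = 439.6360/299.9690 = 1.4656 kJ/K
dS_surr = -439.6360/375.6520 = -1.1703 kJ/K
dS_gen = 1.4656 - 1.1703 = 0.2953 kJ/K (irreversible)

dS_gen = 0.2953 kJ/K, irreversible


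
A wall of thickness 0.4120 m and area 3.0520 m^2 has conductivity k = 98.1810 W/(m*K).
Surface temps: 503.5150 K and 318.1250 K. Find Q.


dT = 185.3900 K
Q = 98.1810 * 3.0520 * 185.3900 / 0.4120 = 134834.5124 W

134834.5124 W


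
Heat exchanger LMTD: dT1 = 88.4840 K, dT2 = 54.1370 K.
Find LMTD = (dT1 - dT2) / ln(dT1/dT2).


dT1/dT2 = 1.6344
ln(dT1/dT2) = 0.4913
LMTD = 34.3470 / 0.4913 = 69.9099 K

69.9099 K


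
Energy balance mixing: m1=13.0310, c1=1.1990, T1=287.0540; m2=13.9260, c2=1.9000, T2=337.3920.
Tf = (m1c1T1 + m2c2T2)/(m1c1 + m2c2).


num = 13412.1701
den = 42.0836
Tf = 318.7032 K

318.7032 K


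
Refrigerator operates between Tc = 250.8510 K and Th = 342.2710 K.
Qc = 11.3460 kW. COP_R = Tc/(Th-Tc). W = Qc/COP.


COP = 250.8510 / 91.4200 = 2.7439
W = 11.3460 / 2.7439 = 4.1349 kW

COP = 2.7439, W = 4.1349 kW


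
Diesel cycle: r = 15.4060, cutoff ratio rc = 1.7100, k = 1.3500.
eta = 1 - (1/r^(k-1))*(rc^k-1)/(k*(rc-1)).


r^(k-1) = 2.6043
rc^k = 2.0632
eta = 0.5741 = 57.4070%

57.4070%


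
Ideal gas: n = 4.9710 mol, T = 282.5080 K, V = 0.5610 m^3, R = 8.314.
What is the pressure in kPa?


P = nRT/V = 4.9710 * 8.314 * 282.5080 / 0.5610
= 11675.7432 / 0.5610 = 20812.3764 Pa = 20.8124 kPa

20.8124 kPa


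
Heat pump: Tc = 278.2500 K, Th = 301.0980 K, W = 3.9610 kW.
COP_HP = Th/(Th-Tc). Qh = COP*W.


COP = 301.0980 / 22.8480 = 13.1783
Qh = 13.1783 * 3.9610 = 52.1993 kW

COP = 13.1783, Qh = 52.1993 kW


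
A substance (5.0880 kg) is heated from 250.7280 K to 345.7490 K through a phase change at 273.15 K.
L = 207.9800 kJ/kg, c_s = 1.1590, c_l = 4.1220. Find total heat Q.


Q1 (sensible, solid) = 5.0880 * 1.1590 * 22.4220 = 132.2224 kJ
Q2 (latent) = 5.0880 * 207.9800 = 1058.2022 kJ
Q3 (sensible, liquid) = 5.0880 * 4.1220 * 72.5990 = 1522.5997 kJ
Q_total = 2713.0243 kJ

2713.0243 kJ


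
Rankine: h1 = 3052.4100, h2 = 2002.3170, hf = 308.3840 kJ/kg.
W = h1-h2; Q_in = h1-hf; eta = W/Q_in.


W = 1050.0930 kJ/kg
Q_in = 2744.0260 kJ/kg
eta = 0.3827 = 38.2683%

eta = 38.2683%


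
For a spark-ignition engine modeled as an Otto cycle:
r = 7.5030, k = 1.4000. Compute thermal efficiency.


r^(k-1) = 2.2392
eta = 1 - 1/2.2392 = 0.5534 = 55.3413%

55.3413%


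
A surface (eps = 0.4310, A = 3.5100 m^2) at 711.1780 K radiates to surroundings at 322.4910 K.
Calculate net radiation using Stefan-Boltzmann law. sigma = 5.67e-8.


T^4 = 2.5581e+11
Tsurr^4 = 1.0816e+10
Q = 0.4310 * 5.67e-8 * 3.5100 * 2.4499e+11 = 21014.4621 W

21014.4621 W


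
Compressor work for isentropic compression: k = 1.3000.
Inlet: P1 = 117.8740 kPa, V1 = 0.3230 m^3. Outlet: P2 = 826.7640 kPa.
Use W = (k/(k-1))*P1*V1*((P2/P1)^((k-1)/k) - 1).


(k-1)/k = 0.2308
(P2/P1)^exp = 1.5676
W = 4.3333 * 117.8740 * 0.3230 * (1.5676 - 1) = 93.6374 kJ

93.6374 kJ


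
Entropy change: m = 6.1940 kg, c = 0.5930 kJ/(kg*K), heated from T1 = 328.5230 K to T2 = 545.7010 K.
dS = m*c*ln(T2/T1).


T2/T1 = 1.6611
ln(T2/T1) = 0.5075
dS = 6.1940 * 0.5930 * 0.5075 = 1.8639 kJ/K

1.8639 kJ/K


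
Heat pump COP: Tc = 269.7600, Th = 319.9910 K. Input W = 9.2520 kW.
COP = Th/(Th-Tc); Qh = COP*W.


COP = 319.9910 / 50.2310 = 6.3704
Qh = 6.3704 * 9.2520 = 58.9388 kW

COP = 6.3704, Qh = 58.9388 kW


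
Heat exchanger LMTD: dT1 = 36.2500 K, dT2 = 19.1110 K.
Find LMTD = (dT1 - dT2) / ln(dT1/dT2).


dT1/dT2 = 1.8968
ln(dT1/dT2) = 0.6402
LMTD = 17.1390 / 0.6402 = 26.7724 K

26.7724 K


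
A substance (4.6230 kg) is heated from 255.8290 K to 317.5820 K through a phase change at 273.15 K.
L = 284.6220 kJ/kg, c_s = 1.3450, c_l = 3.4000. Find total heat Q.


Q1 (sensible, solid) = 4.6230 * 1.3450 * 17.3210 = 107.7009 kJ
Q2 (latent) = 4.6230 * 284.6220 = 1315.8075 kJ
Q3 (sensible, liquid) = 4.6230 * 3.4000 * 44.4320 = 698.3911 kJ
Q_total = 2121.8994 kJ

2121.8994 kJ


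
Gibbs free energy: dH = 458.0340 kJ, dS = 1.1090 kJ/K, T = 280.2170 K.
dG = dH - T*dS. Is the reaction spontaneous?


T*dS = 280.2170 * 1.1090 = 310.7607 kJ
dG = 458.0340 - 310.7607 = 147.2733 kJ (non-spontaneous)

dG = 147.2733 kJ, non-spontaneous


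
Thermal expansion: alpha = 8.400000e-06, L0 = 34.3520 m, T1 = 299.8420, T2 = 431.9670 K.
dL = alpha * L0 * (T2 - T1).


dT = 132.1250 K
dL = 8.400000e-06 * 34.3520 * 132.1250 = 0.038126 m
L_final = 34.390126 m

dL = 0.038126 m


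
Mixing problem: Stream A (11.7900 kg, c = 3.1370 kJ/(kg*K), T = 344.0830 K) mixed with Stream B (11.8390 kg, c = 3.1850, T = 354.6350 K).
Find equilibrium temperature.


num = 26098.2871
den = 74.6924
Tf = 349.4100 K

349.4100 K


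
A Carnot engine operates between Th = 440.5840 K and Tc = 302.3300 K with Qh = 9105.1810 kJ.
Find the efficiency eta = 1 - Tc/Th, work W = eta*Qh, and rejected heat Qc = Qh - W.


eta = 1 - 302.3300/440.5840 = 0.3138
W = 0.3138 * 9105.1810 = 2857.1798 kJ
Qc = 9105.1810 - 2857.1798 = 6248.0012 kJ

eta = 31.3797%, W = 2857.1798 kJ, Qc = 6248.0012 kJ


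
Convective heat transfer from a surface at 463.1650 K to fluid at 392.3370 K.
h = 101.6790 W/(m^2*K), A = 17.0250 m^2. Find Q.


dT = 70.8280 K
Q = 101.6790 * 17.0250 * 70.8280 = 122609.2866 W

122609.2866 W


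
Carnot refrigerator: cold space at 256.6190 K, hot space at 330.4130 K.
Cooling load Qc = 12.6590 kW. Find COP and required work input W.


COP = 256.6190 / 73.7940 = 3.4775
W = 12.6590 / 3.4775 = 3.6403 kW

COP = 3.4775, W = 3.6403 kW


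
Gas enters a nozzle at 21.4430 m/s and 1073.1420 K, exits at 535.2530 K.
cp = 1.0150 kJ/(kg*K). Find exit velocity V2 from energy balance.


dT = 537.8890 K
2*cp*1000*dT = 1091914.6700
V1^2 = 459.8022
V2 = sqrt(1092374.4722) = 1045.1672 m/s

1045.1672 m/s


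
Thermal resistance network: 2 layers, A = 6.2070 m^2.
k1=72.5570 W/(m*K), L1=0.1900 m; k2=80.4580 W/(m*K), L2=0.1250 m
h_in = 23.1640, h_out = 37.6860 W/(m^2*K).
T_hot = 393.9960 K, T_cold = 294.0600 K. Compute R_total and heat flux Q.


R_conv_in = 1/(23.1640*6.2070) = 0.0070
R_1 = 0.1900/(72.5570*6.2070) = 0.0004
R_2 = 0.1250/(80.4580*6.2070) = 0.0003
R_conv_out = 1/(37.6860*6.2070) = 0.0043
R_total = 0.0119 K/W
Q = 99.9360 / 0.0119 = 8396.3433 W

R_total = 0.0119 K/W, Q = 8396.3433 W


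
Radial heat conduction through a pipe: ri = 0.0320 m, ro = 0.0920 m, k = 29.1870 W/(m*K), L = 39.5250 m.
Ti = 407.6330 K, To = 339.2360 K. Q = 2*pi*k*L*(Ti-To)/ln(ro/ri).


dT = 68.3970 K
ln(ro/ri) = 1.0561
Q = 2*pi*29.1870*39.5250*68.3970 / 1.0561 = 469453.6042 W

469453.6042 W


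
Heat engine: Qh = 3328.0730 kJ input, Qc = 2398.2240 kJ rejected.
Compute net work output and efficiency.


W = 3328.0730 - 2398.2240 = 929.8490 kJ
eta = 929.8490 / 3328.0730 = 0.2794 = 27.9396%

W = 929.8490 kJ, eta = 27.9396%


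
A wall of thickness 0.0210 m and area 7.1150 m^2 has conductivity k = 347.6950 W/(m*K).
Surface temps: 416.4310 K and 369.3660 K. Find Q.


dT = 47.0650 K
Q = 347.6950 * 7.1150 * 47.0650 / 0.0210 = 5544368.8914 W

5544368.8914 W


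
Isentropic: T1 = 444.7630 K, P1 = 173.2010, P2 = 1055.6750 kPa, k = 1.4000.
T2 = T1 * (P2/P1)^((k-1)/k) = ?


(k-1)/k = 0.2857
(P2/P1)^exp = 1.6760
T2 = 444.7630 * 1.6760 = 745.4330 K

745.4330 K


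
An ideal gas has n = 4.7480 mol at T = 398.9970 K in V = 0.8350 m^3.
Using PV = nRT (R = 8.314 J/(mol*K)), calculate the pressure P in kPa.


P = nRT/V = 4.7480 * 8.314 * 398.9970 / 0.8350
= 15750.3555 / 0.8350 = 18862.7012 Pa = 18.8627 kPa

18.8627 kPa


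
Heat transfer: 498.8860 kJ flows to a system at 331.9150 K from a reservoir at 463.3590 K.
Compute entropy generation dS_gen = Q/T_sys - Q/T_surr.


dS_sys = 498.8860/331.9150 = 1.5031 kJ/K
dS_surr = -498.8860/463.3590 = -1.0767 kJ/K
dS_gen = 1.5031 - 1.0767 = 0.4264 kJ/K (irreversible)

dS_gen = 0.4264 kJ/K, irreversible


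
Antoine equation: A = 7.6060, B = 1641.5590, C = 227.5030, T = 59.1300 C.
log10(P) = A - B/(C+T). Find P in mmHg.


C+T = 286.6330
B/(C+T) = 5.7270
log10(P) = 7.6060 - 5.7270 = 1.8790
P = 10^1.8790 = 75.6761 mmHg

75.6761 mmHg


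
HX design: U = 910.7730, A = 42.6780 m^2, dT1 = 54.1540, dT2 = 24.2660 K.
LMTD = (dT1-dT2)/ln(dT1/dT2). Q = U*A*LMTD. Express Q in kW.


LMTD = 37.2318 K
Q = 910.7730 * 42.6780 * 37.2318 = 1447197.1290 W = 1447.1971 kW

1447.1971 kW


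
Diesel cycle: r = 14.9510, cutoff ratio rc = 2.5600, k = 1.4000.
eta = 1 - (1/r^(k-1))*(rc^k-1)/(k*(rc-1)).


r^(k-1) = 2.9503
rc^k = 3.7285
eta = 0.5765 = 57.6547%

57.6547%


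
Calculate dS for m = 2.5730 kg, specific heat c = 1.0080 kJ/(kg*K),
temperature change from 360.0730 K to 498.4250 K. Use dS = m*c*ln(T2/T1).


T2/T1 = 1.3842
ln(T2/T1) = 0.3251
dS = 2.5730 * 1.0080 * 0.3251 = 0.8433 kJ/K

0.8433 kJ/K


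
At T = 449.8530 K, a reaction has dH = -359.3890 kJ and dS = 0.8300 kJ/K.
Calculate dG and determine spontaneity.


T*dS = 449.8530 * 0.8300 = 373.3780 kJ
dG = -359.3890 - 373.3780 = -732.7670 kJ (spontaneous)

dG = -732.7670 kJ, spontaneous
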